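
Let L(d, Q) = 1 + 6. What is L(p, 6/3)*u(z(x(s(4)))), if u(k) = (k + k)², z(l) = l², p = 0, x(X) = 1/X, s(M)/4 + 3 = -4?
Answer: 1/21952 ≈ 4.5554e-5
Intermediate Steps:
s(M) = -28 (s(M) = -12 + 4*(-4) = -12 - 16 = -28)
x(X) = 1/X
L(d, Q) = 7
u(k) = 4*k² (u(k) = (2*k)² = 4*k²)
L(p, 6/3)*u(z(x(s(4)))) = 7*(4*((1/(-28))²)²) = 7*(4*((-1/28)²)²) = 7*(4*(1/784)²) = 7*(4*(1/614656)) = 7*(1/153664) = 1/21952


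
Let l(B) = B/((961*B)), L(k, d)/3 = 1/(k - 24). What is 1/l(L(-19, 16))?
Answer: 961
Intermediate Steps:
L(k, d) = 3/(-24 + k) (L(k, d) = 3/(k - 24) = 3/(-24 + k))
l(B) = 1/961 (l(B) = B*(1/(961*B)) = 1/961)
1/l(L(-19, 16)) = 1/(1/961) = 961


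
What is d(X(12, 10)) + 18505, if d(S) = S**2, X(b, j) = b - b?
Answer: 18505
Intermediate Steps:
X(b, j) = 0
d(X(12, 10)) + 18505 = 0**2 + 18505 = 0 + 18505 = 18505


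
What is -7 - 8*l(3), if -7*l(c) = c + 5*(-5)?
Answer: -225/7 ≈ -32.143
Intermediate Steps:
l(c) = 25/7 - c/7 (l(c) = -(c + 5*(-5))/7 = -(c - 25)/7 = -(-25 + c)/7 = 25/7 - c/7)
-7 - 8*l(3) = -7 - 8*(25/7 - ⅐*3) = -7 - 8*(25/7 - 3/7) = -7 - 8*22/7 = -7 - 1*176/7 = -7 - 176/7 = -225/7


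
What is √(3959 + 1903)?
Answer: √5862 ≈ 76.564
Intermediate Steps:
√(3959 + 1903) = √5862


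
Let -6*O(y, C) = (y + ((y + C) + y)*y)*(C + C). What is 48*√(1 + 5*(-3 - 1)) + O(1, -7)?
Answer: -28/3 + 48*I*√19 ≈ -9.3333 + 209.23*I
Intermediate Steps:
O(y, C) = -C*(y + y*(C + 2*y))/3 (O(y, C) = -(y + ((y + C) + y)*y)*(C + C)/6 = -(y + ((C + y) + y)*y)*2*C/6 = -(y + (C + 2*y)*y)*2*C/6 = -(y + y*(C + 2*y))*2*C/6 = -C*(y + y*(C + 2*y))/3)
48*√(1 + 5*(-3 - 1)) + O(1, -7) = 48*√(1 + 5*(-3 - 1)) - ⅓*(-7)*1*(1 - 7 + 2*1) = 48*√(1 + 5*(-4)) - ⅓*(-7)*1*(1 - 7 + 2) = 48*√(1 - 20) - ⅓*(-7)*1*(-4) = 48*√(-19) - 28/3 = 48*(I*√19) - 28/3 = 48*I*√19 - 28/3 = -28/3 + 48*I*√19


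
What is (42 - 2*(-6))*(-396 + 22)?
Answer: -20196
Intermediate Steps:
(42 - 2*(-6))*(-396 + 22) = (42 + 12)*(-374) = 54*(-374) = -20196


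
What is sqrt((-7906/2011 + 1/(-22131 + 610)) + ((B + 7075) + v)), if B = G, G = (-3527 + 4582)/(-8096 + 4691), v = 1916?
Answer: sqrt(7806319865331284075290293)/29472815811 ≈ 94.798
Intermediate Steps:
G = -211/681 (G = 1055/(-3405) = 1055*(-1/3405) = -211/681 ≈ -0.30984)
B = -211/681 ≈ -0.30984
sqrt((-7906/2011 + 1/(-22131 + 610)) + ((B + 7075) + v)) = sqrt((-7906/2011 + 1/(-22131 + 610)) + ((-211/681 + 7075) + 1916)) = sqrt((-7906*1/2011 + 1/(-21521)) + (4817864/681 + 1916)) = sqrt((-7906/2011 - 1/21521) + 6122660/681) = sqrt(-170147037/43278731 + 6122660/681) = sqrt(264865085012263/29472815811) = sqrt(7806319865331284075290293)/29472815811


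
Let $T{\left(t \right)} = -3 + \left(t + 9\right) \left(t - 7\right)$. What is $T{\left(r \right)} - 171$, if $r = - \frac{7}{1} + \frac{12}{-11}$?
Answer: $- \frac{22714}{121} \approx -187.72$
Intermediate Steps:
$r = - \frac{89}{11}$ ($r = \left(-7\right) 1 + 12 \left(- \frac{1}{11}\right) = -7 - \frac{12}{11} = - \frac{89}{11} \approx -8.0909$)
$T{\left(t \right)} = -3 + \left(-7 + t\right) \left(9 + t\right)$ ($T{\left(t \right)} = -3 + \left(9 + t\right) \left(-7 + t\right) = -3 + \left(-7 + t\right) \left(9 + t\right)$)
$T{\left(r \right)} - 171 = \left(-66 + \left(- \frac{89}{11}\right)^{2} + 2 \left(- \frac{89}{11}\right)\right) - 171 = \left(-66 + \frac{7921}{121} - \frac{178}{11}\right) - 171 = - \frac{2023}{121} - 171 = - \frac{22714}{121}$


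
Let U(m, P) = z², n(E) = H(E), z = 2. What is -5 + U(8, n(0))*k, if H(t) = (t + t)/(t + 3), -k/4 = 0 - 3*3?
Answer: 139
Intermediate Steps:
k = 36 (k = -4*(0 - 3*3) = -4*(0 - 9) = -4*(-9) = 36)
H(t) = 2*t/(3 + t) (H(t) = (2*t)/(3 + t) = 2*t/(3 + t))
n(E) = 2*E/(3 + E)
U(m, P) = 4 (U(m, P) = 2² = 4)
-5 + U(8, n(0))*k = -5 + 4*36 = -5 + 144 = 139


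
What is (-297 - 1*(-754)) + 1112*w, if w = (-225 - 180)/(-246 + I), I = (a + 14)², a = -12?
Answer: 280477/121 ≈ 2318.0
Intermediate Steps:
I = 4 (I = (-12 + 14)² = 2² = 4)
w = 405/242 (w = (-225 - 180)/(-246 + 4) = -405/(-242) = -405*(-1/242) = 405/242 ≈ 1.6736)
(-297 - 1*(-754)) + 1112*w = (-297 - 1*(-754)) + 1112*(405/242) = (-297 + 754) + 225180/121 = 457 + 225180/121 = 280477/121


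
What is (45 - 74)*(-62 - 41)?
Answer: 2987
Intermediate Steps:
(45 - 74)*(-62 - 41) = -29*(-103) = 2987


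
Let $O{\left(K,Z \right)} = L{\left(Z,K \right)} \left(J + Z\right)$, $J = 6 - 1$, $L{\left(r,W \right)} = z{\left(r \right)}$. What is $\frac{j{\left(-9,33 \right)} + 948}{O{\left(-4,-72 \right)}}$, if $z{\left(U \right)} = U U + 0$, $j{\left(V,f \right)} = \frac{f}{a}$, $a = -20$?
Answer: $- \frac{701}{257280} \approx -0.0027247$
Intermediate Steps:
$j{\left(V,f \right)} = - \frac{f}{20}$ ($j{\left(V,f \right)} = \frac{f}{-20} = f \left(- \frac{1}{20}\right) = - \frac{f}{20}$)
$z{\left(U \right)} = U^{2}$ ($z{\left(U \right)} = U^{2} + 0 = U^{2}$)
$L{\left(r,W \right)} = r^{2}$
$J = 5$ ($J = 6 - 1 = 5$)
$O{\left(K,Z \right)} = Z^{2} \left(5 + Z\right)$
$\frac{j{\left(-9,33 \right)} + 948}{O{\left(-4,-72 \right)}} = \frac{\left(- \frac{1}{20}\right) 33 + 948}{\left(-72\right)^{2} \left(5 - 72\right)} = \frac{- \frac{33}{20} + 948}{5184 \left(-67\right)} = \frac{18927}{20 \left(-347328\right)} = \frac{18927}{20} \left(- \frac{1}{347328}\right) = - \frac{701}{257280}$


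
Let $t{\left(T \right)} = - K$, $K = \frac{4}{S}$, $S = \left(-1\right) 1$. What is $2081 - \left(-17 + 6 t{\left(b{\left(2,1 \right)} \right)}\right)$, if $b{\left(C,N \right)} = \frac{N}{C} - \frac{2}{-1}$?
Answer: $2074$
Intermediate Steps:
$S = -1$
$K = -4$ ($K = \frac{4}{-1} = 4 \left(-1\right) = -4$)
$b{\left(C,N \right)} = 2 + \frac{N}{C}$ ($b{\left(C,N \right)} = \frac{N}{C} - -2 = \frac{N}{C} + 2 = 2 + \frac{N}{C}$)
$t{\left(T \right)} = 4$ ($t{\left(T \right)} = \left(-1\right) \left(-4\right) = 4$)
$2081 - \left(-17 + 6 t{\left(b{\left(2,1 \right)} \right)}\right) = 2081 - \left(-17 + 6 \cdot 4\right) = 2081 - \left(-17 + 24\right) = 2081 - 7 = 2074$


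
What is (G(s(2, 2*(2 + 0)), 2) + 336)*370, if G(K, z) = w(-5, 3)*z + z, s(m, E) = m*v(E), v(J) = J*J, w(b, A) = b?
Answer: 121360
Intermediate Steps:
v(J) = J²
s(m, E) = m*E²
G(K, z) = -4*z (G(K, z) = -5*z + z = -4*z)
(G(s(2, 2*(2 + 0)), 2) + 336)*370 = (-4*2 + 336)*370 = (-8 + 336)*370 = 328*370 = 121360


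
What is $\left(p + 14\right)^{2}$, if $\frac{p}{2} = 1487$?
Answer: $8928144$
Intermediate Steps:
$p = 2974$ ($p = 2 \cdot 1487 = 2974$)
$\left(p + 14\right)^{2} = \left(2974 + 14\right)^{2} = 2988^{2} = 8928144$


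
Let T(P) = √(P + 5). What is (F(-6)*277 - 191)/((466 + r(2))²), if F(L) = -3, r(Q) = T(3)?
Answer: -27742701/5894156738 + 119063*√2/2947078369 ≈ -0.0046497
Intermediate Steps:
T(P) = √(5 + P)
r(Q) = 2*√2 (r(Q) = √(5 + 3) = √8 = 2*√2)
(F(-6)*277 - 191)/((466 + r(2))²) = (-3*277 - 191)/((466 + 2*√2)²) = (-831 - 191)/(466 + 2*√2)² = -1022/(466 + 2*√2)²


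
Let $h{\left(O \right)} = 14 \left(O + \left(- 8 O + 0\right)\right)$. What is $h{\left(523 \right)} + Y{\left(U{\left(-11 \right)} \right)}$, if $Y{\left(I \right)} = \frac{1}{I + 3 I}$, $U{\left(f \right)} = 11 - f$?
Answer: $- \frac{4510351}{88} \approx -51254.0$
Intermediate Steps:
$Y{\left(I \right)} = \frac{1}{4 I}$
$h{\left(O \right)} = - 98 O$ ($h{\left(O \right)} = 14 \left(O - 8 O\right) = 14 \left(- 7 O\right) = - 98 O$)
$h{\left(523 \right)} + Y{\left(U{\left(-11 \right)} \right)} = \left(-98\right) 523 + \frac{1}{4 \left(11 - -11\right)} = -51254 + \frac{1}{4 \left(11 + 11\right)} = -51254 + \frac{1}{4 \cdot 22} = -51254 + \frac{1}{4} \cdot \frac{1}{22} = -51254 + \frac{1}{88} = - \frac{4510351}{88}$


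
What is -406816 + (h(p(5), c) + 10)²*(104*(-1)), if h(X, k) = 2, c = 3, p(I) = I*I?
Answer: -421792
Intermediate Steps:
p(I) = I²
-406816 + (h(p(5), c) + 10)²*(104*(-1)) = -406816 + (2 + 10)²*(104*(-1)) = -406816 + 12²*(-104) = -406816 + 144*(-104) = -406816 - 14976 = -421792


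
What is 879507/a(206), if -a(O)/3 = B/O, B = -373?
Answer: 60392814/373 ≈ 1.6191e+5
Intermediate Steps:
a(O) = 1119/O (a(O) = -(-1119)/O = 1119/O)
879507/a(206) = 879507/((1119/206)) = 879507/((1119*(1/206))) = 879507/(1119/206) = 879507*(206/1119) = 60392814/373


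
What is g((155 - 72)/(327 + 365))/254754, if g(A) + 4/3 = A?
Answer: -2519/528869304 ≈ -4.7630e-6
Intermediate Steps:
g(A) = -4/3 + A
g((155 - 72)/(327 + 365))/254754 = (-4/3 + (155 - 72)/(327 + 365))/254754 = (-4/3 + 83/692)*(1/254754) = -2519/2076*1/254754 = -2519/528869304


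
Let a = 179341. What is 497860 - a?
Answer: 318519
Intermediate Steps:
497860 - a = 497860 - 1*179341 = 497860 - 179341 = 318519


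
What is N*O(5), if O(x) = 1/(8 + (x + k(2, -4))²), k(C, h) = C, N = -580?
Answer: -580/57 ≈ -10.175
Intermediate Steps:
O(x) = 1/(8 + (2 + x)²) (O(x) = 1/(8 + (x + 2)²) = 1/(8 + (2 + x)²))
N*O(5) = -580/(8 + (2 + 5)²) = -580/(8 + 7²) = -580/(8 + 49) = -580/57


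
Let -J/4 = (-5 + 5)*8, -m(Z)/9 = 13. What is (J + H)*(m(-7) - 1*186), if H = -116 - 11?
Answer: 38481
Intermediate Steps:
m(Z) = -117 (m(Z) = -9*13 = -117)
J = 0 (J = -4*(-5 + 5)*8 = -0*8 = -4*0 = 0)
H = -127
(J + H)*(m(-7) - 1*186) = (0 - 127)*(-117 - 1*186) = -127*(-117 - 186) = -127*(-303) = 38481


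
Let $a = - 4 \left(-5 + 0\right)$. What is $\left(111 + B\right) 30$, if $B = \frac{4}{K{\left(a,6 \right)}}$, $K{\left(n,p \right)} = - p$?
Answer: $3310$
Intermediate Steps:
$a = 20$ ($a = \left(-4\right) \left(-5\right) = 20$)
$B = - \frac{2}{3}$ ($B = \frac{4}{\left(-1\right) 6} = \frac{4}{-6} = 4 \left(- \frac{1}{6}\right) = - \frac{2}{3} \approx -0.66667$)
$\left(111 + B\right) 30 = \left(111 - \frac{2}{3}\right) 30 = \frac{331}{3} \cdot 30 = 3310$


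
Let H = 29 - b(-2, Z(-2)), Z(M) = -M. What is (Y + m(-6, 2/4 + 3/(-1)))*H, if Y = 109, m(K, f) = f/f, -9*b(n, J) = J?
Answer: 28930/9 ≈ 3214.4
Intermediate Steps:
b(n, J) = -J/9
m(K, f) = 1
H = 263/9 (H = 29 - (-1)*(-1*(-2))/9 = 29 - (-1)*2/9 = 29 - 1*(-2/9) = 29 + 2/9 = 263/9 ≈ 29.222)
(Y + m(-6, 2/4 + 3/(-1)))*H = (109 + 1)*(263/9) = 110*(263/9) = 28930/9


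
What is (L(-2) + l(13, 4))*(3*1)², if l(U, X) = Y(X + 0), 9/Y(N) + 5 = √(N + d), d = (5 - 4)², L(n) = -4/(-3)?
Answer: -33/4 - 81*√5/20 ≈ -17.306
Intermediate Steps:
L(n) = 4/3 (L(n) = -4*(-⅓) = 4/3)
d = 1 (d = 1² = 1)
Y(N) = 9/(-5 + √(1 + N)) (Y(N) = 9/(-5 + √(N + 1)) = 9/(-5 + √(1 + N)))
l(U, X) = 9/(-5 + √(1 + X)) (l(U, X) = 9/(-5 + √(1 + (X + 0))) = 9/(-5 + √(1 + X)))
(L(-2) + l(13, 4))*(3*1)² = (4/3 + 9/(-5 + √(1 + 4)))*(3*1)² = (4/3 + 9/(-5 + √5))*3² = (4/3 + 9/(-5 + √5))*9 = 12 + 81/(-5 + √5)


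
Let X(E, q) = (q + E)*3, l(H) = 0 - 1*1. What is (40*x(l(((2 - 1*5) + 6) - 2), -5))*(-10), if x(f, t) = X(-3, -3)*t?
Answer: -36000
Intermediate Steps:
l(H) = -1 (l(H) = 0 - 1 = -1)
X(E, q) = 3*E + 3*q (X(E, q) = (E + q)*3 = 3*E + 3*q)
x(f, t) = -18*t (x(f, t) = (3*(-3) + 3*(-3))*t = (-9 - 9)*t = -18*t)
(40*x(l(((2 - 1*5) + 6) - 2), -5))*(-10) = (40*(-18*(-5)))*(-10) = (40*90)*(-10) = 3600*(-10) = -36000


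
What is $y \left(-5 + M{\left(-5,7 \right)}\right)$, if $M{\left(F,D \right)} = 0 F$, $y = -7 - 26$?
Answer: $165$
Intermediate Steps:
$y = -33$ ($y = -7 - 26 = -33$)
$M{\left(F,D \right)} = 0$
$y \left(-5 + M{\left(-5,7 \right)}\right) = - 33 \left(-5 + 0\right) = \left(-33\right) \left(-5\right) = 165$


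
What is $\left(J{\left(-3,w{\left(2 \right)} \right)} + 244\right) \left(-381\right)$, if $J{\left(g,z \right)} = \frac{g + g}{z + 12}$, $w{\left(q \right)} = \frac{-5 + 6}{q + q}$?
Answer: $- \frac{4546092}{49} \approx -92777.0$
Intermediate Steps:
$w{\left(q \right)} = \frac{1}{2 q}$ ($w{\left(q \right)} = 1 \frac{1}{2 q} = \frac{1}{2 q}$)
$J{\left(g,z \right)} = \frac{2 g}{12 + z}$
$\left(J{\left(-3,w{\left(2 \right)} \right)} + 244\right) \left(-381\right) = \left(2 \left(-3\right) \frac{1}{12 + \frac{1}{2 \cdot 2}} + 244\right) \left(-381\right) = \left(2 \left(-3\right) \frac{1}{12 + \frac{1}{2} \cdot \frac{1}{2}} + 244\right) \left(-381\right) = \left(2 \left(-3\right) \frac{1}{12 + \frac{1}{4}} + 244\right) \left(-381\right) = \left(2 \left(-3\right) \frac{1}{\frac{49}{4}} + 244\right) \left(-381\right) = \left(2 \left(-3\right) \frac{4}{49} + 244\right) \left(-381\right) = \left(- \frac{24}{49} + 244\right) \left(-381\right) = \frac{11932}{49} \left(-381\right) = - \frac{4546092}{49}$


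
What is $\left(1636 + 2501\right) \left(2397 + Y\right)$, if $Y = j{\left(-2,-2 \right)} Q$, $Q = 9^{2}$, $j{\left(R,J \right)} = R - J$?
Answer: $9916389$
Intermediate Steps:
$Q = 81$
$Y = 0$ ($Y = \left(-2 - -2\right) 81 = \left(-2 + 2\right) 81 = 0 \cdot 81 = 0$)
$\left(1636 + 2501\right) \left(2397 + Y\right) = \left(1636 + 2501\right) \left(2397 + 0\right) = 4137 \cdot 2397 = 9916389$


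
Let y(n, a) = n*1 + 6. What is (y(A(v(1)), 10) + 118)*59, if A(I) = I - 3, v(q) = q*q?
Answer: 7198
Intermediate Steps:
v(q) = q²
A(I) = -3 + I
y(n, a) = 6 + n (y(n, a) = n + 6 = 6 + n)
(y(A(v(1)), 10) + 118)*59 = ((6 + (-3 + 1²)) + 118)*59 = ((6 + (-3 + 1)) + 118)*59 = ((6 - 2) + 118)*59 = (4 + 118)*59 = 122*59 = 7198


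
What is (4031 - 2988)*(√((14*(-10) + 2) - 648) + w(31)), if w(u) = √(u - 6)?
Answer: 5215 + 1043*I*√786 ≈ 5215.0 + 29241.0*I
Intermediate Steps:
w(u) = √(-6 + u)
(4031 - 2988)*(√((14*(-10) + 2) - 648) + w(31)) = (4031 - 2988)*(√((14*(-10) + 2) - 648) + √(-6 + 31)) = 1043*(√((-140 + 2) - 648) + √25) = 1043*(√(-138 - 648) + 5) = 1043*(√(-786) + 5) = 1043*(I*√786 + 5) = 1043*(5 + I*√786) = 5215 + 1043*I*√786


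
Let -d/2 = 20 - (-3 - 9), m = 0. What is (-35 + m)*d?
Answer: 2240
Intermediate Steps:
d = -64 (d = -2*(20 - (-3 - 9)) = -2*(20 - 1*(-12)) = -2*(20 + 12) = -2*32 = -64)
(-35 + m)*d = (-35 + 0)*(-64) = -35*(-64) = 2240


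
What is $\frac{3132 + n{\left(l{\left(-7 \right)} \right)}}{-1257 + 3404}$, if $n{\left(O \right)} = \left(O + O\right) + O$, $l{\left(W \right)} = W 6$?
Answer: $\frac{3006}{2147} \approx 1.4001$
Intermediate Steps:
$l{\left(W \right)} = 6 W$
$n{\left(O \right)} = 3 O$ ($n{\left(O \right)} = 2 O + O = 3 O$)
$\frac{3132 + n{\left(l{\left(-7 \right)} \right)}}{-1257 + 3404} = \frac{3132 + 3 \cdot 6 \left(-7\right)}{-1257 + 3404} = \frac{3132 + 3 \left(-42\right)}{2147} = \left(3132 - 126\right) \frac{1}{2147} = 3006 \cdot \frac{1}{2147} = \frac{3006}{2147}$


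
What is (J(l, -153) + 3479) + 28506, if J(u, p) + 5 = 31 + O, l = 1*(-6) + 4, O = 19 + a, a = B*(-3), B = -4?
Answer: 32042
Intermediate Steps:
a = 12 (a = -4*(-3) = 12)
O = 31 (O = 19 + 12 = 31)
l = -2 (l = -6 + 4 = -2)
J(u, p) = 57 (J(u, p) = -5 + (31 + 31) = -5 + 62 = 57)
(J(l, -153) + 3479) + 28506 = (57 + 3479) + 28506 = 3536 + 28506 = 32042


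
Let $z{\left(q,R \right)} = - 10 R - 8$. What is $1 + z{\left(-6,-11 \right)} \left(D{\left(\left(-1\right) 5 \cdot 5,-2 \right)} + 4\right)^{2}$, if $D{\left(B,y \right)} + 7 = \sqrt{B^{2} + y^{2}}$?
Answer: $65077 - 612 \sqrt{629} \approx 49728.0$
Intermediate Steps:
$z{\left(q,R \right)} = -8 - 10 R$
$D{\left(B,y \right)} = -7 + \sqrt{B^{2} + y^{2}}$
$1 + z{\left(-6,-11 \right)} \left(D{\left(\left(-1\right) 5 \cdot 5,-2 \right)} + 4\right)^{2} = 1 + \left(-8 - -110\right) \left(\left(-7 + \sqrt{\left(\left(-1\right) 5 \cdot 5\right)^{2} + \left(-2\right)^{2}}\right) + 4\right)^{2} = 1 + \left(-8 + 110\right) \left(\left(-7 + \sqrt{\left(\left(-5\right) 5\right)^{2} + 4}\right) + 4\right)^{2} = 1 + 102 \left(\left(-7 + \sqrt{\left(-25\right)^{2} + 4}\right) + 4\right)^{2} = 1 + 102 \left(\left(-7 + \sqrt{625 + 4}\right) + 4\right)^{2} = 1 + 102 \left(\left(-7 + \sqrt{629}\right) + 4\right)^{2} = 1 + 102 \left(-3 + \sqrt{629}\right)^{2}$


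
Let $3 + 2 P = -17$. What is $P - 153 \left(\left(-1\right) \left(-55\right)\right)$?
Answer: $-8425$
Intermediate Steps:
$P = -10$ ($P = - \frac{3}{2} + \frac{1}{2} \left(-17\right) = - \frac{3}{2} - \frac{17}{2} = -10$)
$P - 153 \left(\left(-1\right) \left(-55\right)\right) = -10 - 153 \left(\left(-1\right) \left(-55\right)\right) = -10 - 8415 = -8425$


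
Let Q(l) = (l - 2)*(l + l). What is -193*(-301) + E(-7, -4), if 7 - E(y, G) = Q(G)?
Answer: 58052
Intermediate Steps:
Q(l) = 2*l*(-2 + l) (Q(l) = (-2 + l)*(2*l) = 2*l*(-2 + l))
E(y, G) = 7 - 2*G*(-2 + G)
-193*(-301) + E(-7, -4) = -193*(-301) + (7 - 2*(-4)*(-2 - 4)) = 58093 + (7 - 2*(-4)*(-6)) = 58093 + (7 - 48) = 58093 - 41 = 58052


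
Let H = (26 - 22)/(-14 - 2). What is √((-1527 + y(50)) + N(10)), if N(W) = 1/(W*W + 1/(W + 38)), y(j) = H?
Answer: I*√140809090717/9602 ≈ 39.08*I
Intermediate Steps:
H = -¼ (H = 4/(-16) = 4*(-1/16) = -¼ ≈ -0.25000)
y(j) = -¼
N(W) = 1/(W² + 1/(38 + W))
√((-1527 + y(50)) + N(10)) = √((-1527 - ¼) + (38 + 10)/(1 + 10³ + 38*10²)) = √(-6109/4 + 48/(1 + 1000 + 38*100)) = √(-6109/4 + 48/(1 + 1000 + 3800)) = √(-6109/4 + 48/4801) = √(-29329117/19204) = I*√140809090717/9602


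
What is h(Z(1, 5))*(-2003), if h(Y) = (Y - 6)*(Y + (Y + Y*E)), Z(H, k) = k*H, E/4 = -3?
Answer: -100150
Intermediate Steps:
E = -12 (E = 4*(-3) = -12)
Z(H, k) = H*k
h(Y) = -10*Y*(-6 + Y) (h(Y) = (Y - 6)*(Y + (Y + Y*(-12))) = (-6 + Y)*(Y + (Y - 12*Y)) = (-6 + Y)*(Y - 11*Y) = (-6 + Y)*(-10*Y) = -10*Y*(-6 + Y))
h(Z(1, 5))*(-2003) = (10*(1*5)*(6 - 5))*(-2003) = (10*5*(6 - 1*5))*(-2003) = (10*5*(6 - 5))*(-2003) = (10*5*1)*(-2003) = 50*(-2003) = -100150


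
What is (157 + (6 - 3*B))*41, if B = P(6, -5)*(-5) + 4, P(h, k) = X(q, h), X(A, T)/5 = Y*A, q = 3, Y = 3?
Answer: 33866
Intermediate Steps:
X(A, T) = 15*A (X(A, T) = 5*(3*A) = 15*A)
P(h, k) = 45 (P(h, k) = 15*3 = 45)
B = -221 (B = 45*(-5) + 4 = -225 + 4 = -221)
(157 + (6 - 3*B))*41 = (157 + (6 - 3*(-221)))*41 = (157 + (6 + 663))*41 = (157 + 669)*41 = 826*41 = 33866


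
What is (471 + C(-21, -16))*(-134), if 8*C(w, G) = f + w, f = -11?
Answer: -62578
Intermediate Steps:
C(w, G) = -11/8 + w/8 (C(w, G) = (-11 + w)/8 = -11/8 + w/8)
(471 + C(-21, -16))*(-134) = (471 + (-11/8 + (⅛)*(-21)))*(-134) = (471 + (-11/8 - 21/8))*(-134) = (471 - 4)*(-134) = 467*(-134) = -62578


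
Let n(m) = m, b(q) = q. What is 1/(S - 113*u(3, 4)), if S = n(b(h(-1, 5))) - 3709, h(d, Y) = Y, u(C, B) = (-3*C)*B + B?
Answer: -1/88 ≈ -0.011364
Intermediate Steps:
u(C, B) = B - 3*B*C (u(C, B) = -3*B*C + B = B - 3*B*C)
S = -3704 (S = 5 - 3709 = -3704)
1/(S - 113*u(3, 4)) = 1/(-3704 - 452*(1 - 3*3)) = 1/(-3704 - 452*(1 - 9)) = 1/(-3704 - 452*(-8)) = 1/(-3704 - 113*(-32)) = 1/(-3704 + 3616) = 1/(-88) = -1/88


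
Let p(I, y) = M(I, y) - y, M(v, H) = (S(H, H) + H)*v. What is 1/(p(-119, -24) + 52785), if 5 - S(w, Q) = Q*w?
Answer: 1/123614 ≈ 8.0897e-6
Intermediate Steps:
S(w, Q) = 5 - Q*w
M(v, H) = v*(5 + H - H²) (M(v, H) = ((5 - H*H) + H)*v = ((5 - H²) + H)*v = (5 + H - H²)*v = v*(5 + H - H²))
p(I, y) = -y + I*(5 + y - y²) (p(I, y) = I*(5 + y - y²) - y = -y + I*(5 + y - y²))
1/(p(-119, -24) + 52785) = 1/((-1*(-24) - 119*(5 - 24 - 1*(-24)²)) + 52785) = 1/((24 - 119*(5 - 24 - 1*576)) + 52785) = 1/((24 - 119*(5 - 24 - 576)) + 52785) = 1/((24 - 119*(-595)) + 52785) = 1/((24 + 70805) + 52785) = 1/(70829 + 52785) = 1/123614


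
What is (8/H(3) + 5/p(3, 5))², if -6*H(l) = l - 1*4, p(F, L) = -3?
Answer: 19321/9 ≈ 2146.8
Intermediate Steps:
H(l) = ⅔ - l/6 (H(l) = -(l - 1*4)/6 = -(l - 4)/6 = -(-4 + l)/6 = ⅔ - l/6)
(8/H(3) + 5/p(3, 5))² = (8/(⅔ - ⅙*3) + 5/(-3))² = (8/(⅔ - ½) + 5*(-⅓))² = (8/(⅙) - 5/3)² = (8*6 - 5/3)² = (48 - 5/3)² = (139/3)² = 19321/9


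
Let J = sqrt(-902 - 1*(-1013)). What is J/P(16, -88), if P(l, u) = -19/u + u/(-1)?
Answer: 88*sqrt(111)/7763 ≈ 0.11943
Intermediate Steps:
J = sqrt(111) (J = sqrt(-902 + 1013) = sqrt(111) ≈ 10.536)
P(l, u) = -u - 19/u (P(l, u) = -19/u + u*(-1) = -19/u - u = -u - 19/u)
J/P(16, -88) = sqrt(111)/(-1*(-88) - 19/(-88)) = sqrt(111)/(88 - 19*(-1/88)) = sqrt(111)/(88 + 19/88) = sqrt(111)/(7763/88) = sqrt(111)*(88/7763) = 88*sqrt(111)/7763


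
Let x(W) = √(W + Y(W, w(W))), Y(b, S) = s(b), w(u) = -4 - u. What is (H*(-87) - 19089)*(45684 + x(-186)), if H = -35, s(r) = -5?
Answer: -732954096 - 16044*I*√191 ≈ -7.3295e+8 - 2.2173e+5*I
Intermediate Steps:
Y(b, S) = -5
x(W) = √(-5 + W) (x(W) = √(W - 5) = √(-5 + W))
(H*(-87) - 19089)*(45684 + x(-186)) = (-35*(-87) - 19089)*(45684 + √(-5 - 186)) = (3045 - 19089)*(45684 + √(-191)) = -16044*(45684 + I*√191) = -732954096 - 16044*I*√191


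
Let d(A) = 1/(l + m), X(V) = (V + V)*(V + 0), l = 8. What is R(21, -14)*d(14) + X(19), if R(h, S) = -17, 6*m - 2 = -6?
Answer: 15833/22 ≈ 719.68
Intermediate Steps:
m = -⅔ (m = ⅓ + (⅙)*(-6) = ⅓ - 1 = -⅔ ≈ -0.66667)
X(V) = 2*V² (X(V) = (2*V)*V = 2*V²)
d(A) = 3/22 (d(A) = 1/(8 - ⅔) = 1/(22/3) = 3/22)
R(21, -14)*d(14) + X(19) = -17*3/22 + 2*19² = -51/22 + 2*361 = -51/22 + 722 = 15833/22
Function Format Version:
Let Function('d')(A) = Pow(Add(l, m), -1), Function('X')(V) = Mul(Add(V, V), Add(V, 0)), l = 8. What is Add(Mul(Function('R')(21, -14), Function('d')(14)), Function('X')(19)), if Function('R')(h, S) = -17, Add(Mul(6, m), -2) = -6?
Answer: Rational(15833, 22) ≈ 719.68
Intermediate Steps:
m = Rational(-2, 3) (m = Add(Rational(1, 3), Mul(Rational(1, 6), -6)) = Add(Rational(1, 3), -1) = Rational(-2, 3) ≈ -0.66667)
Function('X')(V) = Mul(2, Pow(V, 2)) (Function('X')(V) = Mul(Mul(2, V), V) = Mul(2, Pow(V, 2)))
Function('d')(A) = Rational(3, 22) (Function('d')(A) = Pow(Add(8, Rational(-2, 3)), -1) = Pow(Rational(22, 3), -1) = Rational(3, 22))
Add(Mul(Function('R')(21, -14), Function('d')(14)), Function('X')(19)) = Add(Mul(-17, Rational(3, 22)), Mul(2, Pow(19, 2))) = Add(Rational(-51, 22), Mul(2, 361)) = Add(Rational(-51, 22), 722) = Rational(15833, 22)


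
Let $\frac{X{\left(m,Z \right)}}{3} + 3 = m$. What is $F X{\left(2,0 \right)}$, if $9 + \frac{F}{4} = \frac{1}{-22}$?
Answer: $\frac{1194}{11} \approx 108.55$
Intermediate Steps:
$X{\left(m,Z \right)} = -9 + 3 m$
$F = - \frac{398}{11}$ ($F = -36 + \frac{4}{-22} = -36 + 4 \left(- \frac{1}{22}\right) = -36 - \frac{2}{11} = - \frac{398}{11} \approx -36.182$)
$F X{\left(2,0 \right)} = - \frac{398 \left(-9 + 3 \cdot 2\right)}{11} = - \frac{398 \left(-9 + 6\right)}{11} = \left(- \frac{398}{11}\right) \left(-3\right) = \frac{1194}{11}$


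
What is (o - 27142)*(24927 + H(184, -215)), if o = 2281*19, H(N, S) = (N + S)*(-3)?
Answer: 405248940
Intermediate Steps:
H(N, S) = -3*N - 3*S
o = 43339
(o - 27142)*(24927 + H(184, -215)) = (43339 - 27142)*(24927 + (-3*184 - 3*(-215))) = 16197*(24927 + (-552 + 645)) = 16197*(24927 + 93) = 16197*25020 = 405248940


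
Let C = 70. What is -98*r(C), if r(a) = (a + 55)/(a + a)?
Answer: -175/2 ≈ -87.500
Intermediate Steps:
r(a) = (55 + a)/(2*a) (r(a) = (55 + a)/((2*a)) = (55 + a)*(1/(2*a)) = (55 + a)/(2*a))
-98*r(C) = -49*(55 + 70)/70 = -49*125/70 = -98*25/28 = -175/2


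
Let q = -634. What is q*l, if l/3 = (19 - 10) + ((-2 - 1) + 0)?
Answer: -11412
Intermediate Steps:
l = 18 (l = 3*((19 - 10) + ((-2 - 1) + 0)) = 3*(9 + (-3 + 0)) = 3*(9 - 3) = 3*6 = 18)
q*l = -634*18 = -11412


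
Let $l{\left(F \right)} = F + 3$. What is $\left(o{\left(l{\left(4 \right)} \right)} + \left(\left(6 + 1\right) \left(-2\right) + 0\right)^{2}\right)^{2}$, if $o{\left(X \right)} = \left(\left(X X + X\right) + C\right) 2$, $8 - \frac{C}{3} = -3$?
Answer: $139876$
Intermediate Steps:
$C = 33$ ($C = 24 - -9 = 24 + 9 = 33$)
$l{\left(F \right)} = 3 + F$
$o{\left(X \right)} = 66 + 2 X + 2 X^{2}$ ($o{\left(X \right)} = \left(\left(X X + X\right) + 33\right) 2 = \left(\left(X^{2} + X\right) + 33\right) 2 = \left(\left(X + X^{2}\right) + 33\right) 2 = \left(33 + X + X^{2}\right) 2 = 66 + 2 X + 2 X^{2}$)
$\left(o{\left(l{\left(4 \right)} \right)} + \left(\left(6 + 1\right) \left(-2\right) + 0\right)^{2}\right)^{2} = \left(\left(66 + 2 \left(3 + 4\right) + 2 \left(3 + 4\right)^{2}\right) + \left(\left(6 + 1\right) \left(-2\right) + 0\right)^{2}\right)^{2} = \left(\left(66 + 2 \cdot 7 + 2 \cdot 7^{2}\right) + \left(7 \left(-2\right) + 0\right)^{2}\right)^{2} = \left(\left(66 + 14 + 2 \cdot 49\right) + \left(-14 + 0\right)^{2}\right)^{2} = \left(\left(66 + 14 + 98\right) + \left(-14\right)^{2}\right)^{2} = \left(178 + 196\right)^{2} = 374^{2} = 139876$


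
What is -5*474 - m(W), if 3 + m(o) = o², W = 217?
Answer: -49456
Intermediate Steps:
m(o) = -3 + o²
-5*474 - m(W) = -5*474 - (-3 + 217²) = -2370 - (-3 + 47089) = -2370 - 1*47086 = -2370 - 47086 = -49456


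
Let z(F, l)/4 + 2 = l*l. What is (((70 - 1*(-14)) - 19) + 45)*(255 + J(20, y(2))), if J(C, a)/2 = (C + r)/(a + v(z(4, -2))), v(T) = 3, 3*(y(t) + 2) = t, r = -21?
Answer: 27918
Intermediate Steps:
z(F, l) = -8 + 4*l² (z(F, l) = -8 + 4*(l*l) = -8 + 4*l²)
y(t) = -2 + t/3
J(C, a) = 2*(-21 + C)/(3 + a) (J(C, a) = 2*((C - 21)/(a + 3)) = 2*((-21 + C)/(3 + a)) = 2*(-21 + C)/(3 + a))
(((70 - 1*(-14)) - 19) + 45)*(255 + J(20, y(2))) = (((70 - 1*(-14)) - 19) + 45)*(255 + 2*(-21 + 20)/(3 + (-2 + (⅓)*2))) = (((70 + 14) - 19) + 45)*(255 + 2*(-1)/(3 + (-2 + ⅔))) = ((84 - 19) + 45)*(255 + 2*(-1)/(3 - 4/3)) = (65 + 45)*(255 + 2*(-1)/(5/3)) = 110*(255 + 2*(⅗)*(-1)) = 110*(255 - 6/5) = 110*(1269/5) = 27918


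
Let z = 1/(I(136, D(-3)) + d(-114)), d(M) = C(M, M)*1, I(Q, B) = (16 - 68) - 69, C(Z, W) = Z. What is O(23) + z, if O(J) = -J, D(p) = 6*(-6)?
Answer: -5406/235 ≈ -23.004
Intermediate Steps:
D(p) = -36
I(Q, B) = -121 (I(Q, B) = -52 - 69 = -121)
d(M) = M (d(M) = M*1 = M)
z = -1/235 (z = 1/(-121 - 114) = 1/(-235) = -1/235 ≈ -0.0042553)
O(23) + z = -1*23 - 1/235 = -23 - 1/235 = -5406/235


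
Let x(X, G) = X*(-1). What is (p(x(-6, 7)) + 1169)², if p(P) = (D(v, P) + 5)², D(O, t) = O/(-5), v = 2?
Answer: 885300516/625 ≈ 1.4165e+6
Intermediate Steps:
D(O, t) = -O/5 (D(O, t) = O*(-⅕) = -O/5)
x(X, G) = -X
p(P) = 529/25 (p(P) = (-⅕*2 + 5)² = (-⅖ + 5)² = (23/5)² = 529/25)
(p(x(-6, 7)) + 1169)² = (529/25 + 1169)² = (29754/25)² = 885300516/625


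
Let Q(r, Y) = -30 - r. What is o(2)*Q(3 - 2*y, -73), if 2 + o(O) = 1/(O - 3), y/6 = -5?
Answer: 279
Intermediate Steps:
y = -30 (y = 6*(-5) = -30)
o(O) = -2 + 1/(-3 + O) (o(O) = -2 + 1/(O - 3) = -2 + 1/(-3 + O))
o(2)*Q(3 - 2*y, -73) = ((7 - 2*2)/(-3 + 2))*(-30 - (3 - 2*(-30))) = ((7 - 4)/(-1))*(-30 - (3 + 60)) = (-1*3)*(-30 - 1*63) = -3*(-30 - 63) = -3*(-93) = 279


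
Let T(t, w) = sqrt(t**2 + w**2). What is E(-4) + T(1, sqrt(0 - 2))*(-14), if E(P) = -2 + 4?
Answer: 2 - 14*I ≈ 2.0 - 14.0*I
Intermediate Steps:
E(P) = 2
E(-4) + T(1, sqrt(0 - 2))*(-14) = 2 + sqrt(1**2 + (sqrt(0 - 2))**2)*(-14) = 2 + sqrt(1 + (sqrt(-2))**2)*(-14) = 2 + sqrt(1 + (I*sqrt(2))**2)*(-14) = 2 + sqrt(1 - 2)*(-14) = 2 + sqrt(-1)*(-14) = 2 + I*(-14) = 2 - 14*I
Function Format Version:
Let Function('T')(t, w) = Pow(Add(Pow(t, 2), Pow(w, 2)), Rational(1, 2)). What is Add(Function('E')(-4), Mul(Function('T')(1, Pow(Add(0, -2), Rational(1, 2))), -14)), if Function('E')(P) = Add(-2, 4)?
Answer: Add(2, Mul(-14, I)) ≈ Add(2.0000, Mul(-14.000, I))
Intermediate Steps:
Function('E')(P) = 2
Add(Function('E')(-4), Mul(Function('T')(1, Pow(Add(0, -2), Rational(1, 2))), -14)) = Add(2, Mul(Pow(Add(Pow(1, 2), Pow(Pow(Add(0, -2), Rational(1, 2)), 2)), Rational(1, 2)), -14)) = Add(2, Mul(Pow(Add(1, Pow(Pow(-2, Rational(1, 2)), 2)), Rational(1, 2)), -14)) = Add(2, Mul(Pow(Add(1, Pow(Mul(I, Pow(2, Rational(1, 2))), 2)), Rational(1, 2)), -14)) = Add(2, Mul(Pow(Add(1, -2), Rational(1, 2)), -14)) = Add(2, Mul(Pow(-1, Rational(1, 2)), -14)) = Add(2, Mul(I, -14)) = Add(2, Mul(-14, I))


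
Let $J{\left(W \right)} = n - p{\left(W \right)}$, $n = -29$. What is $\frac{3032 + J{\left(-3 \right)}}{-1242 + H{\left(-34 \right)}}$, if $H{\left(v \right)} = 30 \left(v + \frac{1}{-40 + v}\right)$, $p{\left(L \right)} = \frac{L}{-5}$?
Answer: $- \frac{61716}{46505} \approx -1.3271$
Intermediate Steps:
$p{\left(L \right)} = - \frac{L}{5}$ ($p{\left(L \right)} = L \left(- \frac{1}{5}\right) = - \frac{L}{5}$)
$H{\left(v \right)} = 30 v + \frac{30}{-40 + v}$
$J{\left(W \right)} = -29 + \frac{W}{5}$ ($J{\left(W \right)} = -29 - - \frac{W}{5} = -29 + \frac{W}{5}$)
$\frac{3032 + J{\left(-3 \right)}}{-1242 + H{\left(-34 \right)}} = \frac{3032 + \left(-29 + \frac{1}{5} \left(-3\right)\right)}{-1242 + \frac{30 \left(1 + \left(-34\right)^{2} - -1360\right)}{-40 - 34}} = \frac{3032 - \frac{148}{5}}{-1242 + \frac{30 \left(1 + 1156 + 1360\right)}{-74}} = \frac{3032 - \frac{148}{5}}{-1242 + 30 \left(- \frac{1}{74}\right) 2517} = \frac{15012}{5 \left(-1242 - \frac{37755}{37}\right)} = \frac{15012}{5 \left(- \frac{83709}{37}\right)} = \frac{15012}{5} \left(- \frac{37}{83709}\right) = - \frac{61716}{46505}$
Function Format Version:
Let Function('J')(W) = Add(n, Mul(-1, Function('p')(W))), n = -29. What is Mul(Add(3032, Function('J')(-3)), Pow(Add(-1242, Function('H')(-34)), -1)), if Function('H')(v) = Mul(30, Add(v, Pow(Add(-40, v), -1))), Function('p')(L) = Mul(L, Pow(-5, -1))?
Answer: Rational(-61716, 46505) ≈ -1.3271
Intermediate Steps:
Function('p')(L) = Mul(Rational(-1, 5), L) (Function('p')(L) = Mul(L, Rational(-1, 5)) = Mul(Rational(-1, 5), L))
Function('H')(v) = Add(Mul(30, v), Mul(30, Pow(Add(-40, v), -1)))
Function('J')(W) = Add(-29, Mul(Rational(1, 5), W)) (Function('J')(W) = Add(-29, Mul(-1, Mul(Rational(-1, 5), W))) = Add(-29, Mul(Rational(1, 5), W)))
Mul(Add(3032, Function('J')(-3)), Pow(Add(-1242, Function('H')(-34)), -1)) = Mul(Add(3032, Add(-29, Mul(Rational(1, 5), -3))), Pow(Add(-1242, Mul(30, Pow(Add(-40, -34), -1), Add(1, Pow(-34, 2), Mul(-40, -34)))), -1)) = Mul(Add(3032, Add(-29, Rational(-3, 5))), Pow(Add(-1242, Mul(30, Pow(-74, -1), Add(1, 1156, 1360))), -1)) = Mul(Add(3032, Rational(-148, 5)), Pow(Add(-1242, Mul(30, Rational(-1, 74), 2517)), -1)) = Mul(Rational(15012, 5), Pow(Add(-1242, Rational(-37755, 37)), -1)) = Mul(Rational(15012, 5), Pow(Rational(-83709, 37), -1)) = Mul(Rational(15012, 5), Rational(-37, 83709)) = Rational(-61716, 46505)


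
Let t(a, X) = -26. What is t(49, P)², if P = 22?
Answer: 676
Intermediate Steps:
t(49, P)² = (-26)² = 676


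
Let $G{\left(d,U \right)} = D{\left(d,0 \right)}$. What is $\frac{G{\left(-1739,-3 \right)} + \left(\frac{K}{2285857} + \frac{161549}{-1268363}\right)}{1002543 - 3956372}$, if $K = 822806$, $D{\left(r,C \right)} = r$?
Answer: $\frac{5041202174022164}{8564025910245216439} \approx 0.00058865$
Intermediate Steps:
$G{\left(d,U \right)} = d$
$\frac{G{\left(-1739,-3 \right)} + \left(\frac{K}{2285857} + \frac{161549}{-1268363}\right)}{1002543 - 3956372} = \frac{-1739 + \left(\frac{822806}{2285857} + \frac{161549}{-1268363}\right)}{1002543 - 3956372} = \frac{-1739 + \left(822806 \cdot \frac{1}{2285857} + 161549 \left(- \frac{1}{1268363}\right)\right)}{-2953829} = \left(-1739 + \left(\frac{822806}{2285857} - \frac{161549}{1268363}\right)\right) \left(- \frac{1}{2953829}\right) = \left(-1739 + \frac{674338774085}{2899296442091}\right) \left(- \frac{1}{2953829}\right) = \left(- \frac{5041202174022164}{2899296442091}\right) \left(- \frac{1}{2953829}\right) = \frac{5041202174022164}{8564025910245216439}$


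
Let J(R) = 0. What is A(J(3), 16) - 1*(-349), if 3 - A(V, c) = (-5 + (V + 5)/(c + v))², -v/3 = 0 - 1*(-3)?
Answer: 16348/49 ≈ 333.63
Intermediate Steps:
v = -9 (v = -3*(0 - 1*(-3)) = -3*(0 + 3) = -3*3 = -9)
A(V, c) = 3 - (-5 + (5 + V)/(-9 + c))² (A(V, c) = 3 - (-5 + (V + 5)/(c - 9))² = 3 - (-5 + (5 + V)/(-9 + c))²)
A(J(3), 16) - 1*(-349) = (3 - (50 + 0 - 5*16)²/(-9 + 16)²) - 1*(-349) = (3 - 1*(50 + 0 - 80)²/7²) + 349 = (3 - 1*1/49*(-30)²) + 349 = (3 - 1*1/49*900) + 349 = (3 - 900/49) + 349 = -753/49 + 349 = 16348/49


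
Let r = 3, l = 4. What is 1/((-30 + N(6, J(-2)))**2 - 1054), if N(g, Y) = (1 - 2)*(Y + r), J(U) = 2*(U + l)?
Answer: 1/315 ≈ 0.0031746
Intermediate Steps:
J(U) = 8 + 2*U (J(U) = 2*(U + 4) = 2*(4 + U) = 8 + 2*U)
N(g, Y) = -3 - Y (N(g, Y) = (1 - 2)*(Y + 3) = -(3 + Y) = -3 - Y)
1/((-30 + N(6, J(-2)))**2 - 1054) = 1/((-30 + (-3 - (8 + 2*(-2))))**2 - 1054) = 1/((-30 + (-3 - (8 - 4)))**2 - 1054) = 1/((-30 + (-3 - 1*4))**2 - 1054) = 1/((-30 + (-3 - 4))**2 - 1054) = 1/((-30 - 7)**2 - 1054) = 1/((-37)**2 - 1054) = 1/(1369 - 1054) = 1/315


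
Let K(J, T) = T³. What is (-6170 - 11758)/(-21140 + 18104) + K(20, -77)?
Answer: -115501355/253 ≈ -4.5653e+5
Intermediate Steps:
(-6170 - 11758)/(-21140 + 18104) + K(20, -77) = (-6170 - 11758)/(-21140 + 18104) + (-77)³ = -17928/(-3036) - 456533 = -17928*(-1/3036) - 456533 = 1494/253 - 456533 = -115501355/253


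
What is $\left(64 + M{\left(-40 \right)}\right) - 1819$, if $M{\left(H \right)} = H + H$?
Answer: $-1835$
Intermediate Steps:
$M{\left(H \right)} = 2 H$
$\left(64 + M{\left(-40 \right)}\right) - 1819 = \left(64 + 2 \left(-40\right)\right) - 1819 = \left(64 - 80\right) - 1819 = -16 - 1819 = -1835$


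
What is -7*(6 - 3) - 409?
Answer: -430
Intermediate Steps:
-7*(6 - 3) - 409 = -7*3 - 409 = -21 - 409 = -430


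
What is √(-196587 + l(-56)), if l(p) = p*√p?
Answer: √(-196587 - 112*I*√14) ≈ 0.473 - 443.38*I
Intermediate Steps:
l(p) = p^(3/2)
√(-196587 + l(-56)) = √(-196587 + (-56)^(3/2)) = √(-196587 - 112*I*√14)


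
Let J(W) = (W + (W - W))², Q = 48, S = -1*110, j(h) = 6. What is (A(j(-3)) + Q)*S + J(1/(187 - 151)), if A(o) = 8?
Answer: -7983359/1296 ≈ -6160.0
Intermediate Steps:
S = -110
J(W) = W² (J(W) = (W + 0)² = W²)
(A(j(-3)) + Q)*S + J(1/(187 - 151)) = (8 + 48)*(-110) + (1/(187 - 151))² = 56*(-110) + (1/36)² = -6160 + (1/36)² = -6160 + 1/1296 = -7983359/1296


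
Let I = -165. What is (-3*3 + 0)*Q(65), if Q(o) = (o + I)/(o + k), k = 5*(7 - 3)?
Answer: 180/17 ≈ 10.588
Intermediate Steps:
k = 20 (k = 5*4 = 20)
Q(o) = (-165 + o)/(20 + o) (Q(o) = (o - 165)/(o + 20) = (-165 + o)/(20 + o))
(-3*3 + 0)*Q(65) = (-3*3 + 0)*((-165 + 65)/(20 + 65)) = (-9 + 0)*(-100/85) = -9*(-100)/85 = -9*(-20/17) = 180/17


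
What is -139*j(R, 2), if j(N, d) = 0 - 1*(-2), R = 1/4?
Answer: -278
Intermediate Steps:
R = 1/4 (R = 1*(1/4) = 1/4 ≈ 0.25000)
j(N, d) = 2 (j(N, d) = 0 + 2 = 2)
-139*j(R, 2) = -139*2 = -278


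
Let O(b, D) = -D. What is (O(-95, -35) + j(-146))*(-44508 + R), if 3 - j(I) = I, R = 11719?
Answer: -6033176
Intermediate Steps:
j(I) = 3 - I
(O(-95, -35) + j(-146))*(-44508 + R) = (-1*(-35) + (3 - 1*(-146)))*(-44508 + 11719) = (35 + (3 + 146))*(-32789) = (35 + 149)*(-32789) = 184*(-32789) = -6033176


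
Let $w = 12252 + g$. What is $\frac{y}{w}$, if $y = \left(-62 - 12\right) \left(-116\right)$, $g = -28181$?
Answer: $- \frac{8584}{15929} \approx -0.53889$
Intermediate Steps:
$y = 8584$ ($y = \left(-74\right) \left(-116\right) = 8584$)
$w = -15929$ ($w = 12252 - 28181 = -15929$)
$\frac{y}{w} = \frac{8584}{-15929} = 8584 \left(- \frac{1}{15929}\right) = - \frac{8584}{15929}$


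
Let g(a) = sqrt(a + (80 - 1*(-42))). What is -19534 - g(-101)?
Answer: -19534 - sqrt(21) ≈ -19539.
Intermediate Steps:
g(a) = sqrt(122 + a) (g(a) = sqrt(a + (80 + 42)) = sqrt(a + 122) = sqrt(122 + a))
-19534 - g(-101) = -19534 - sqrt(122 - 101) = -19534 - sqrt(21)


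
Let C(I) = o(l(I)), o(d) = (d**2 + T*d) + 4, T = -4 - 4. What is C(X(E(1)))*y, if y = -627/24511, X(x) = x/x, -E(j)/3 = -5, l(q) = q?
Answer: 1881/24511 ≈ 0.076741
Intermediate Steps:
T = -8
E(j) = 15 (E(j) = -3*(-5) = 15)
X(x) = 1
o(d) = 4 + d**2 - 8*d (o(d) = (d**2 - 8*d) + 4 = 4 + d**2 - 8*d)
y = -627/24511 (y = -627*1/24511 = -627/24511 ≈ -0.025580)
C(I) = 4 + I**2 - 8*I
C(X(E(1)))*y = (4 + 1**2 - 8*1)*(-627/24511) = (4 + 1 - 8)*(-627/24511) = -3*(-627/24511) = 1881/24511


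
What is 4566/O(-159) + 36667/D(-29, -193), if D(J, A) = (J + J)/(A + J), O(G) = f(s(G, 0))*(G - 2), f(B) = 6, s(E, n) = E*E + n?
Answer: 655253888/4669 ≈ 1.4034e+5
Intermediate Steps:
s(E, n) = n + E**2 (s(E, n) = E**2 + n = n + E**2)
O(G) = -12 + 6*G (O(G) = 6*(G - 2) = 6*(-2 + G) = -12 + 6*G)
D(J, A) = 2*J/(A + J) (D(J, A) = (2*J)/(A + J) = 2*J/(A + J))
4566/O(-159) + 36667/D(-29, -193) = 4566/(-12 + 6*(-159)) + 36667/((2*(-29)/(-193 - 29))) = 4566/(-12 - 954) + 36667/((2*(-29)/(-222))) = 4566/(-966) + 36667/((2*(-29)*(-1/222))) = 4566*(-1/966) + 36667/(29/111) = -761/161 + 36667*(111/29) = -761/161 + 4070037/29 = 655253888/4669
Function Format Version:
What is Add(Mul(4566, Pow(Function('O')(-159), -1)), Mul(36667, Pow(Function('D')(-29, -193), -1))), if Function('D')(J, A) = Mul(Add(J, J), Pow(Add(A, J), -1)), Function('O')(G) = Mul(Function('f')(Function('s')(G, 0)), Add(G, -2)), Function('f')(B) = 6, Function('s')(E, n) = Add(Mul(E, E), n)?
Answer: Rational(655253888, 4669) ≈ 1.4034e+5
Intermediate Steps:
Function('s')(E, n) = Add(n, Pow(E, 2)) (Function('s')(E, n) = Add(Pow(E, 2), n) = Add(n, Pow(E, 2)))
Function('O')(G) = Add(-12, Mul(6, G)) (Function('O')(G) = Mul(6, Add(G, -2)) = Mul(6, Add(-2, G)) = Add(-12, Mul(6, G)))
Function('D')(J, A) = Mul(2, J, Pow(Add(A, J), -1)) (Function('D')(J, A) = Mul(Mul(2, J), Pow(Add(A, J), -1)) = Mul(2, J, Pow(Add(A, J), -1)))
Add(Mul(4566, Pow(Function('O')(-159), -1)), Mul(36667, Pow(Function('D')(-29, -193), -1))) = Add(Mul(4566, Pow(Add(-12, Mul(6, -159)), -1)), Mul(36667, Pow(Mul(2, -29, Pow(Add(-193, -29), -1)), -1))) = Add(Mul(4566, Pow(Add(-12, -954), -1)), Mul(36667, Pow(Mul(2, -29, Pow(-222, -1)), -1))) = Add(Mul(4566, Pow(-966, -1)), Mul(36667, Pow(Mul(2, -29, Rational(-1, 222)), -1))) = Add(Mul(4566, Rational(-1, 966)), Mul(36667, Pow(Rational(29, 111), -1))) = Add(Rational(-761, 161), Mul(36667, Rational(111, 29))) = Add(Rational(-761, 161), Rational(4070037, 29)) = Rational(655253888, 4669)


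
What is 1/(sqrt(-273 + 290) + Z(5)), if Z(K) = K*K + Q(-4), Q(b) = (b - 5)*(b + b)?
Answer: 97/9392 - sqrt(17)/9392 ≈ 0.0098889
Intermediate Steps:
Q(b) = 2*b*(-5 + b) (Q(b) = (-5 + b)*(2*b) = 2*b*(-5 + b))
Z(K) = 72 + K**2 (Z(K) = K*K + 2*(-4)*(-5 - 4) = K**2 + 2*(-4)*(-9) = K**2 + 72 = 72 + K**2)
1/(sqrt(-273 + 290) + Z(5)) = 1/(sqrt(-273 + 290) + (72 + 5**2)) = 1/(sqrt(17) + (72 + 25)) = 1/(sqrt(17) + 97) = 1/(97 + sqrt(17))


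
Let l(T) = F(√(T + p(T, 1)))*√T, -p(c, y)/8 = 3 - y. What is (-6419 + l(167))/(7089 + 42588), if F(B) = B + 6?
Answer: -6419/49677 + √167*(6 + √151)/49677 ≈ -0.12446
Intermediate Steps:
p(c, y) = -24 + 8*y (p(c, y) = -8*(3 - y) = -24 + 8*y)
F(B) = 6 + B
l(T) = √T*(6 + √(-16 + T)) (l(T) = (6 + √(T + (-24 + 8*1)))*√T = (6 + √(T + (-24 + 8)))*√T = (6 + √(T - 16))*√T = (6 + √(-16 + T))*√T = √T*(6 + √(-16 + T)))
(-6419 + l(167))/(7089 + 42588) = (-6419 + √167*(6 + √(-16 + 167)))/(7089 + 42588) = (-6419 + √167*(6 + √151))/49677 = (-6419 + √167*(6 + √151))*(1/49677) = -6419/49677 + √167*(6 + √151)/49677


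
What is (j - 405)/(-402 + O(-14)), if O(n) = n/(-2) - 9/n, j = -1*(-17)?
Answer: 5432/5521 ≈ 0.98388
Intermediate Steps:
j = 17
O(n) = -9/n - n/2 (O(n) = n*(-1/2) - 9/n = -n/2 - 9/n = -9/n - n/2)
(j - 405)/(-402 + O(-14)) = (17 - 405)/(-402 + (-9/(-14) - 1/2*(-14))) = -388/(-402 + (-9*(-1/14) + 7)) = -388/(-402 + (9/14 + 7)) = -388/(-402 + 107/14) = -388/(-5521/14) = -388*(-14/5521) = 5432/5521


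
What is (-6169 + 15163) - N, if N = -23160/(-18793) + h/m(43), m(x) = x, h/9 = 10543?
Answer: 5483835135/808099 ≈ 6786.1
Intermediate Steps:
h = 94887 (h = 9*10543 = 94887)
N = 1784207271/808099 (N = -23160/(-18793) + 94887/43 = -23160*(-1/18793) + 94887*(1/43) = 23160/18793 + 94887/43 = 1784207271/808099 ≈ 2207.9)
(-6169 + 15163) - N = (-6169 + 15163) - 1*1784207271/808099 = 8994 - 1784207271/808099 = 5483835135/808099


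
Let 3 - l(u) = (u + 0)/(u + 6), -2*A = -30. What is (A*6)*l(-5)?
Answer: 720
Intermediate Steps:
A = 15 (A = -1/2*(-30) = 15)
l(u) = 3 - u/(6 + u) (l(u) = 3 - (u + 0)/(u + 6) = 3 - u/(6 + u))
(A*6)*l(-5) = (15*6)*(2*(9 - 5)/(6 - 5)) = 90*(2*4/1) = 90*(2*1*4) = 90*8 = 720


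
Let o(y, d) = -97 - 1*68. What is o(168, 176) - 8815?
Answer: -8980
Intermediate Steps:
o(y, d) = -165 (o(y, d) = -97 - 68 = -165)
o(168, 176) - 8815 = -165 - 8815 = -8980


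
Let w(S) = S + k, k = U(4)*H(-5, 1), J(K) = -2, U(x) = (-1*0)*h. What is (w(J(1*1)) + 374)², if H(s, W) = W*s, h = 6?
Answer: 138384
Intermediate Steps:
U(x) = 0 (U(x) = -1*0*6 = 0*6 = 0)
k = 0 (k = 0*(1*(-5)) = 0*(-5) = 0)
w(S) = S (w(S) = S + 0 = S)
(w(J(1*1)) + 374)² = (-2 + 374)² = 372² = 138384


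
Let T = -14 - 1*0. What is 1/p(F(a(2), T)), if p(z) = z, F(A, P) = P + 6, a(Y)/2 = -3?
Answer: -⅛ ≈ -0.12500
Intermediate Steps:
a(Y) = -6 (a(Y) = 2*(-3) = -6)
T = -14 (T = -14 + 0 = -14)
F(A, P) = 6 + P
1/p(F(a(2), T)) = 1/(6 - 14) = 1/(-8) = -⅛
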